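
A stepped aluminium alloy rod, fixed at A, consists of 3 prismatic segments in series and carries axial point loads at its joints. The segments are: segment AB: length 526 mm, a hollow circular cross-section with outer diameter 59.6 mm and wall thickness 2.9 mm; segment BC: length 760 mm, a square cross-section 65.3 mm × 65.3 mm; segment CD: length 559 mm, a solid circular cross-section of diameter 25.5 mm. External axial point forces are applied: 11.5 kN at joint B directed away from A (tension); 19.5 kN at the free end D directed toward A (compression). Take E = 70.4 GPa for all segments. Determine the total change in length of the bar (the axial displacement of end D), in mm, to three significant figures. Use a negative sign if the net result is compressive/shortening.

Internal axial forces (sectioning from the free end, tension +): N_CD = -19.5 kN, N_BC = -19.5 kN, N_AB = -8 kN.
A_AB = 516.6 mm².
A_BC = 4264 mm².
A_CD = 510.7 mm².
δ_AB = -8000·526/(516.6·70400) = -0.1157 mm
δ_BC = -19500·760/(4264·70400) = -0.04937 mm
δ_CD = -19500·559/(510.7·70400) = -0.3032 mm
δ = Σδ_i = -0.4683 mm.

-0.468 mm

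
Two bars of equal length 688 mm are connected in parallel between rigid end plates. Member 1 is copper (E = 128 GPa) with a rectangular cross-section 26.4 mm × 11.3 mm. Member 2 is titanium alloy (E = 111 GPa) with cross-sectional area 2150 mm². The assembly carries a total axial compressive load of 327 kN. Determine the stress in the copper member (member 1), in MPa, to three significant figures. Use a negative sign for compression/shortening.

A_1 = 298.3 mm².
Equal strain + equilibrium ⇒ each member carries load in proportion to AE: A₁E₁ = 38180000 N, A₂E₂ = 238600000 N, ΣAE = 276800000 N.
σ₁ = P·E₁/ΣAE = -327000·128000/276800000 = -151.2 MPa.

-151 MPa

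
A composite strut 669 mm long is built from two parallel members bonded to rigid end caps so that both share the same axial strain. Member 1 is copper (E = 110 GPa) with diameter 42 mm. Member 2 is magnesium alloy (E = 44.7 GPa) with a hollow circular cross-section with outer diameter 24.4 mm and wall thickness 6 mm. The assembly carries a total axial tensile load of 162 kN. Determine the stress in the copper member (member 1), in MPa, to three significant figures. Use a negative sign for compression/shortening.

106 MPa

A_1 = 1385 mm².
A_2 = 346.8 mm².
Equal strain + equilibrium ⇒ each member carries load in proportion to AE: A₁E₁ = 152400000 N, A₂E₂ = 15500000 N, ΣAE = 167900000 N.
σ₁ = P·E₁/ΣAE = 162000·110000/167900000 = 106.1 MPa.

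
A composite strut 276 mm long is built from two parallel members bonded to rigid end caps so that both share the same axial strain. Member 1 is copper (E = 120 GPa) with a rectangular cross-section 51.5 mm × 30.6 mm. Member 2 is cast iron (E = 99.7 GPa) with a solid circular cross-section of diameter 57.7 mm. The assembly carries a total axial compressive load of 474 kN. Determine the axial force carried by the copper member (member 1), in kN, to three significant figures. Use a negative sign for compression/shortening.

-199 kN

A_1 = 1576 mm².
A_2 = 2615 mm².
Equal strain + equilibrium ⇒ each member carries load in proportion to AE: A₁E₁ = 189100000 N, A₂E₂ = 260700000 N, ΣAE = 449800000 N.
F₁ = P·A₁E₁/ΣAE = -474000·189100000/449800000 = -199300 N.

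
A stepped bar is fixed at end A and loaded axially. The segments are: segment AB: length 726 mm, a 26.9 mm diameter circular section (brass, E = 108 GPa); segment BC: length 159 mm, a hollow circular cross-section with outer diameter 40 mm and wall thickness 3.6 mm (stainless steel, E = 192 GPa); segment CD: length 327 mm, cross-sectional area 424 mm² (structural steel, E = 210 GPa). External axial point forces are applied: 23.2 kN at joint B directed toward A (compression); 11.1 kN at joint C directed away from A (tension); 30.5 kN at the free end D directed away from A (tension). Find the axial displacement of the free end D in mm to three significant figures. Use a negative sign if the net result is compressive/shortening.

Internal axial forces (sectioning from the free end, tension +): N_CD = 30.5 kN, N_BC = 41.6 kN, N_AB = 18.4 kN.
A_AB = 568.3 mm².
A_BC = 411.7 mm².
δ_AB = 18400·726/(568.3·108000) = 0.2176 mm
δ_BC = 41600·159/(411.7·192000) = 0.08368 mm
δ_CD = 30500·327/(424·210000) = 0.112 mm
δ = Σδ_i = 0.4133 mm.

0.413 mm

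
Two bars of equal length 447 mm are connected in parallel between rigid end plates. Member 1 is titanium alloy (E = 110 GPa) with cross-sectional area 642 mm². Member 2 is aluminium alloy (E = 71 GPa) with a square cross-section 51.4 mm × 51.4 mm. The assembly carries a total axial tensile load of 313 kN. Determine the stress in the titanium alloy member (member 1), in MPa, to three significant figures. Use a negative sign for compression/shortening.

A_2 = 2642 mm².
Equal strain + equilibrium ⇒ each member carries load in proportion to AE: A₁E₁ = 70620000 N, A₂E₂ = 187600000 N, ΣAE = 258200000 N.
σ₁ = P·E₁/ΣAE = 313000·110000/258200000 = 133.3 MPa.

133 MPa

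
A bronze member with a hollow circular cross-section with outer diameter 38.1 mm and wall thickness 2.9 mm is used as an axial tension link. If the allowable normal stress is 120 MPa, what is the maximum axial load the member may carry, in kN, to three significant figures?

38.5 kN

A = 320.7 mm².
P_max = σ_allow · A = 120 · 320.7 = 38480 N = 38.48 kN.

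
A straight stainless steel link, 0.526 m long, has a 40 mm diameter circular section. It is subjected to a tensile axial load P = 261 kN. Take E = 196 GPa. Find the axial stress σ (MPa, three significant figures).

208 MPa

A = 1257 mm².
σ = N/A = 261000/1257 = 207.7 MPa.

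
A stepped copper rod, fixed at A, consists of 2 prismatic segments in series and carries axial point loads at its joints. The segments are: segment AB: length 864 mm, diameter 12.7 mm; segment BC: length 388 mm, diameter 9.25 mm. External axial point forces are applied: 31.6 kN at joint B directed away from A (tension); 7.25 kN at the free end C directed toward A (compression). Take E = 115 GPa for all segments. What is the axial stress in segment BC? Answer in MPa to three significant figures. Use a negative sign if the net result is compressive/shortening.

Internal axial forces (sectioning from the free end, tension +): N_BC = -7.25 kN, N_AB = 24.35 kN.
A_BC = 67.2 mm².
σ_BC = N_BC/A_BC = -7250/67.2 = -107.9 MPa.

-108 MPa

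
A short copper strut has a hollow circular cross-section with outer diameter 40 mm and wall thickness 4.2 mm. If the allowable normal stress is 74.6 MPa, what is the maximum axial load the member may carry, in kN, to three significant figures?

A = 472.4 mm².
P_max = σ_allow · A = 74.6 · 472.4 = 35240 N = 35.24 kN.

35.2 kN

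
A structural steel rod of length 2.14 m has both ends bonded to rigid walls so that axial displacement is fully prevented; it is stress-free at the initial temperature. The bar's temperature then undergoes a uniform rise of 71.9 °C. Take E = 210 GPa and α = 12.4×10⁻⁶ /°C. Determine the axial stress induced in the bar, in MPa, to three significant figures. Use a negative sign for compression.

-187 MPa

Free thermal expansion αLΔT = 12.4e-6 · 2140 · 71.9 = 1.908 mm.
The walls impose strain ε = −(1.908)/2140 = -8.9156e-04; σ = Eε = 210000 · -8.9156e-04 = -187.2 MPa.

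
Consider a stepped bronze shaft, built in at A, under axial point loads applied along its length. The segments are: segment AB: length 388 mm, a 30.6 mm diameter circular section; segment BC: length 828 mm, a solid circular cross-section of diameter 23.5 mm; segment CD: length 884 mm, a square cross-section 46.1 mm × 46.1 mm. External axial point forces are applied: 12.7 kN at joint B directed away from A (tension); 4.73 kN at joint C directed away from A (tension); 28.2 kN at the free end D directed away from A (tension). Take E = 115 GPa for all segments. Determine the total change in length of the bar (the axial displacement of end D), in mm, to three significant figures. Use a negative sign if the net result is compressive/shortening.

0.858 mm

Internal axial forces (sectioning from the free end, tension +): N_CD = 28.2 kN, N_BC = 32.93 kN, N_AB = 45.63 kN.
A_AB = 735.4 mm².
A_BC = 433.7 mm².
A_CD = 2125 mm².
δ_AB = 45630·388/(735.4·115000) = 0.2093 mm
δ_BC = 32930·828/(433.7·115000) = 0.5466 mm
δ_CD = 28200·884/(2125·115000) = 0.102 mm
δ = Σδ_i = 0.858 mm.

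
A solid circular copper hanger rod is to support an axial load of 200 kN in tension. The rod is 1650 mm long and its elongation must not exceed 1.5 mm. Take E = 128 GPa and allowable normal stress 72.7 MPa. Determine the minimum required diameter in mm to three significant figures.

59.2 mm

Required area A ≥ P/σ_allow = 200000/72.7 = 2751 mm².
For a solid circular section, d ≥ √(4A/π) = 59.18 mm.
Elongation limit: A ≥ PL/(Eδ_allow) = 200000·1650/(128000·1.5) = 1719 mm² ⇒ d ≥ 46.78 mm.
The stress limit governs.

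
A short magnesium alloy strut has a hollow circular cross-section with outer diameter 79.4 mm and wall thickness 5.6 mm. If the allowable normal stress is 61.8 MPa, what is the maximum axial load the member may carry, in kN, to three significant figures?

80.2 kN

A = 1298 mm².
P_max = σ_allow · A = 61.8 · 1298 = 80240 N = 80.24 kN.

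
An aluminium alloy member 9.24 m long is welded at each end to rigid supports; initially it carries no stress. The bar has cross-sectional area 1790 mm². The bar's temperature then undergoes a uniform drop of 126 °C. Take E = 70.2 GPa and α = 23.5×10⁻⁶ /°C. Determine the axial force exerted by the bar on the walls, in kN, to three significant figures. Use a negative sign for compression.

372 kN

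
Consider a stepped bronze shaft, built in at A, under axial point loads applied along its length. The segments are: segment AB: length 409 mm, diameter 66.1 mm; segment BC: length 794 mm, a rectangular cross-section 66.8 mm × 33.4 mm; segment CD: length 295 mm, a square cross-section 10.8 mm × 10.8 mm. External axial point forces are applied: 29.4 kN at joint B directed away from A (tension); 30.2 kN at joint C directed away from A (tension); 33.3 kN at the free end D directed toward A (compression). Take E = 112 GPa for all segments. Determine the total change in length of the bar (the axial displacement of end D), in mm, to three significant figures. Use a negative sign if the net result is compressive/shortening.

-0.734 mm

Internal axial forces (sectioning from the free end, tension +): N_CD = -33.3 kN, N_BC = -3.1 kN, N_AB = 26.3 kN.
A_AB = 3432 mm².
A_BC = 2231 mm².
A_CD = 116.6 mm².
δ_AB = 26300·409/(3432·112000) = 0.02799 mm
δ_BC = -3100·794/(2231·112000) = -0.00985 mm
δ_CD = -33300·295/(116.6·112000) = -0.752 mm
δ = Σδ_i = -0.7338 mm.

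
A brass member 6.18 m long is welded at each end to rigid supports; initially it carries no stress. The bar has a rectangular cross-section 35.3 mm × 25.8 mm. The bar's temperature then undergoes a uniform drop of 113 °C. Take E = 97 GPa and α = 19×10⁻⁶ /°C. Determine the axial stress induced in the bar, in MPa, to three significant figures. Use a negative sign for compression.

208 MPa

Free thermal expansion αLΔT = 19e-6 · 6180 · -113 = -13.27 mm.
The walls impose strain ε = −(-13.27)/6180 = 2.1470e-03; σ = Eε = 97000 · 2.1470e-03 = 208.3 MPa.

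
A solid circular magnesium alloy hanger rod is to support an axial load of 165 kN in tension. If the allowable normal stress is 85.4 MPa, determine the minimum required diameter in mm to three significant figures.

49.6 mm

Required area A ≥ P/σ_allow = 165000/85.4 = 1932 mm².
For a solid circular section, d ≥ √(4A/π) = 49.6 mm.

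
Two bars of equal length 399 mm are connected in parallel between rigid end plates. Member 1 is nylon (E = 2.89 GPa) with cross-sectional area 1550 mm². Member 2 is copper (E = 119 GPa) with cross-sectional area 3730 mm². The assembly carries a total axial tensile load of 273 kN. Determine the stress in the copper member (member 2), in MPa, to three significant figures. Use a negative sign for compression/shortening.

72.5 MPa

Equal strain + equilibrium ⇒ each member carries load in proportion to AE: A₁E₁ = 4480000 N, A₂E₂ = 443900000 N, ΣAE = 448300000 N.
σ₂ = P·E₂/ΣAE = 273000·119000/448300000 = 72.46 MPa.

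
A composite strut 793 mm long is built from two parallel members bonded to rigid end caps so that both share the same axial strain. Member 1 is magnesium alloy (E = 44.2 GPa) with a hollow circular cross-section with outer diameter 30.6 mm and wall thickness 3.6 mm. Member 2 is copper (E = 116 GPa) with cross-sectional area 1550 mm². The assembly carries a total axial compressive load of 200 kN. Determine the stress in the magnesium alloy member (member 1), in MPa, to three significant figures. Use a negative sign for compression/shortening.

-45.7 MPa

A_1 = 305.4 mm².
Equal strain + equilibrium ⇒ each member carries load in proportion to AE: A₁E₁ = 13500000 N, A₂E₂ = 179800000 N, ΣAE = 193300000 N.
σ₁ = P·E₁/ΣAE = -200000·44200/193300000 = -45.73 MPa.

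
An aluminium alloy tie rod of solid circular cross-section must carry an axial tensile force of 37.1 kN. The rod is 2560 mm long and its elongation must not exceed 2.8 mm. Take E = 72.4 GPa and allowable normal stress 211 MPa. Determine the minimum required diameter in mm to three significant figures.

Required area A ≥ P/σ_allow = 37100/211 = 175.8 mm².
For a solid circular section, d ≥ √(4A/π) = 14.96 mm.
Elongation limit: A ≥ PL/(Eδ_allow) = 37100·2560/(72400·2.8) = 468.5 mm² ⇒ d ≥ 24.42 mm.
The elongation limit governs.

24.4 mm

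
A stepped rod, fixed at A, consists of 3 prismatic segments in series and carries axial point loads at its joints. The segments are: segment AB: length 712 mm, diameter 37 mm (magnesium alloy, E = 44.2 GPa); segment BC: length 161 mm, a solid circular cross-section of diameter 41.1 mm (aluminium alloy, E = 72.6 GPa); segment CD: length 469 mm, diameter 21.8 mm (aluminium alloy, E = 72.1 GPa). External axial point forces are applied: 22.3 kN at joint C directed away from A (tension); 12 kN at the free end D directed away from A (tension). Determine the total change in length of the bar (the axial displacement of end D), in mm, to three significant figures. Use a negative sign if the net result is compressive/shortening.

0.780 mm

Internal axial forces (sectioning from the free end, tension +): N_CD = 12 kN, N_BC = 34.3 kN, N_AB = 34.3 kN.
A_AB = 1075 mm².
A_BC = 1327 mm².
A_CD = 373.3 mm².
δ_AB = 34300·712/(1075·44200) = 0.5139 mm
δ_BC = 34300·161/(1327·72600) = 0.05733 mm
δ_CD = 12000·469/(373.3·72100) = 0.2091 mm
δ = Σδ_i = 0.7803 mm.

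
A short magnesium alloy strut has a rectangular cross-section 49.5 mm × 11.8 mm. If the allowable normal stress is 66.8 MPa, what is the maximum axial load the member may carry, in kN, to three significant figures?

39.0 kN

A = 584.1 mm².
P_max = σ_allow · A = 66.8 · 584.1 = 39020 N = 39.02 kN.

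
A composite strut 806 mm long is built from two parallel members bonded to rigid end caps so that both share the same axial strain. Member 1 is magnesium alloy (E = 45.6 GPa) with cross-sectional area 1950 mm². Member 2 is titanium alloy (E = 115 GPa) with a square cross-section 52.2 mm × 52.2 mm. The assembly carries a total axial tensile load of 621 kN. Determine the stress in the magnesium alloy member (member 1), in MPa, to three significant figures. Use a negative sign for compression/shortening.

A_2 = 2725 mm².
Equal strain + equilibrium ⇒ each member carries load in proportion to AE: A₁E₁ = 88920000 N, A₂E₂ = 313400000 N, ΣAE = 402300000 N.
σ₁ = P·E₁/ΣAE = 621000·45600/402300000 = 70.39 MPa.

70.4 MPa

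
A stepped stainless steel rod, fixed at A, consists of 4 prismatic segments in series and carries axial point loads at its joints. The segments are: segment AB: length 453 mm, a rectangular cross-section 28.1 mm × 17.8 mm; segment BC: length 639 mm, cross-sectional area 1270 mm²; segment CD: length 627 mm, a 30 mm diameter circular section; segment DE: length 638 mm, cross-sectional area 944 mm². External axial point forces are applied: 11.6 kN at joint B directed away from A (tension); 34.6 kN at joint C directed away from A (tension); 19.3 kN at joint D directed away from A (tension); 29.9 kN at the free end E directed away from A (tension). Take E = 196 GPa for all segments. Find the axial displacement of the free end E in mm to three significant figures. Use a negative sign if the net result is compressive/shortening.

0.982 mm

Internal axial forces (sectioning from the free end, tension +): N_DE = 29.9 kN, N_CD = 49.2 kN, N_BC = 83.8 kN, N_AB = 95.4 kN.
A_AB = 500.2 mm².
A_CD = 706.9 mm².
δ_AB = 95400·453/(500.2·196000) = 0.4408 mm
δ_BC = 83800·639/(1270·196000) = 0.2151 mm
δ_CD = 49200·627/(706.9·196000) = 0.2227 mm
δ_DE = 29900·638/(944·196000) = 0.1031 mm
δ = Σδ_i = 0.9817 mm.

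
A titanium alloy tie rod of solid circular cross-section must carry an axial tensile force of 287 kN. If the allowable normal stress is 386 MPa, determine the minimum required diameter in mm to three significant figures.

30.8 mm

Required area A ≥ P/σ_allow = 287000/386 = 743.5 mm².
For a solid circular section, d ≥ √(4A/π) = 30.77 mm.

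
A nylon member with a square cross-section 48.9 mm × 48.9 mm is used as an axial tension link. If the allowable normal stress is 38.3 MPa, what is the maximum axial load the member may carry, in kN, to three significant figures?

91.6 kN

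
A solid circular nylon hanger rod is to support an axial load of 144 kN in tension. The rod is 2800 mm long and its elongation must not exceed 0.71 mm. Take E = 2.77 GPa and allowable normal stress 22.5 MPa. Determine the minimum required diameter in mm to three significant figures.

Required area A ≥ P/σ_allow = 144000/22.5 = 6400 mm².
For a solid circular section, d ≥ √(4A/π) = 90.27 mm.
Elongation limit: A ≥ PL/(Eδ_allow) = 144000·2800/(2770·0.71) = 205000 mm² ⇒ d ≥ 510.9 mm.
The elongation limit governs.

511 mm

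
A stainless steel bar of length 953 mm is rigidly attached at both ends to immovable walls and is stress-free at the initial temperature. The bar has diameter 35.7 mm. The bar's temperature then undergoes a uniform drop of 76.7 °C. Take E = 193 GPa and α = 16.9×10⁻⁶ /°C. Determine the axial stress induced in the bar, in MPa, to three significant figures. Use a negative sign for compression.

Free thermal expansion αLΔT = 16.9e-6 · 953 · -76.7 = -1.235 mm.
The walls impose strain ε = −(-1.235)/953 = 1.2962e-03; σ = Eε = 193000 · 1.2962e-03 = 250.2 MPa.

250 MPa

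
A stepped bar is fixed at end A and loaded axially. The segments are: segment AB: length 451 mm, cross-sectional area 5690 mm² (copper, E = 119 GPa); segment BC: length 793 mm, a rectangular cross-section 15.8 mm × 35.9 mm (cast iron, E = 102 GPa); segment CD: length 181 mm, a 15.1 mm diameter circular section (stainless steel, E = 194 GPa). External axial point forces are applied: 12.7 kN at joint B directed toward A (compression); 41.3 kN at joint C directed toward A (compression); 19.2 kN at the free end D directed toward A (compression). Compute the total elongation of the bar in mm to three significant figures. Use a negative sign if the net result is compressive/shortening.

Internal axial forces (sectioning from the free end, tension +): N_CD = -19.2 kN, N_BC = -60.5 kN, N_AB = -73.2 kN.
A_BC = 567.2 mm².
A_CD = 179.1 mm².
δ_AB = -73200·451/(5690·119000) = -0.04876 mm
δ_BC = -60500·793/(567.2·102000) = -0.8292 mm
δ_CD = -19200·181/(179.1·194000) = -0.1 mm
δ = Σδ_i = -0.978 mm.

-0.978 mm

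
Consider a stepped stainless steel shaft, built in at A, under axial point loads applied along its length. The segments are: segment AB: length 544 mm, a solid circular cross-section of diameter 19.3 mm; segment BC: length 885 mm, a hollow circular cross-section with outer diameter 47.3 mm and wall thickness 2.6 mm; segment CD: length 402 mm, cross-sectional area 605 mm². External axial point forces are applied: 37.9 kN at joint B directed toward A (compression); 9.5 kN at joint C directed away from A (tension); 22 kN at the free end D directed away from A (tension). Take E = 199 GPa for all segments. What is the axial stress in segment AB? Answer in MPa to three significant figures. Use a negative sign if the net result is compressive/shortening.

-21.9 MPa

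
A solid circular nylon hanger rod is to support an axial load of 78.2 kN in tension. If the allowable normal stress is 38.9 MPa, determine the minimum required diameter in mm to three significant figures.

50.6 mm

Required area A ≥ P/σ_allow = 78200/38.9 = 2010 mm².
For a solid circular section, d ≥ √(4A/π) = 50.59 mm.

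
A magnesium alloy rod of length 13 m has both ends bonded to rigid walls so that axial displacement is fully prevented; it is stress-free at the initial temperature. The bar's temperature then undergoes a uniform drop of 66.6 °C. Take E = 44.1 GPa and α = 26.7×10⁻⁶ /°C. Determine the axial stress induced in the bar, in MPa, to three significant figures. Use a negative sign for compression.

78.4 MPa

Free thermal expansion αLΔT = 26.7e-6 · 13000 · -66.6 = -23.12 mm.
The walls impose strain ε = −(-23.12)/13000 = 1.7782e-03; σ = Eε = 44100 · 1.7782e-03 = 78.42 MPa.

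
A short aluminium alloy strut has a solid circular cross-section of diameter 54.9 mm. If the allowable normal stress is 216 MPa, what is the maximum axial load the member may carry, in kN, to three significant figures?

511 kN

A = 2367 mm².
P_max = σ_allow · A = 216 · 2367 = 511300 N = 511.3 kN.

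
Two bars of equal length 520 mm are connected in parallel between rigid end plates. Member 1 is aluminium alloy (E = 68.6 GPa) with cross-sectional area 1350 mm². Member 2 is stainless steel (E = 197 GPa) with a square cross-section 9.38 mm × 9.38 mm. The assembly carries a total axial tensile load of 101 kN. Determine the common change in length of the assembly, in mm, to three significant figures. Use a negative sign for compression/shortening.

0.478 mm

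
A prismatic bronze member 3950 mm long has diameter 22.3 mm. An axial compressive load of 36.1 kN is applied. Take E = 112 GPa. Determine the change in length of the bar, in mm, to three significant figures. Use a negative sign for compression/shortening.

-3.26 mm

A = 390.6 mm².
δ_mech = NL/(AE) = -36100·3950/(390.6·112000) = -3.26 mm.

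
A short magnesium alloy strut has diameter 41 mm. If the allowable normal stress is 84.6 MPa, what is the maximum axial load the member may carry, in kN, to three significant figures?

112 kN

A = 1320 mm².
P_max = σ_allow · A = 84.6 · 1320 = 111700 N = 111.7 kN.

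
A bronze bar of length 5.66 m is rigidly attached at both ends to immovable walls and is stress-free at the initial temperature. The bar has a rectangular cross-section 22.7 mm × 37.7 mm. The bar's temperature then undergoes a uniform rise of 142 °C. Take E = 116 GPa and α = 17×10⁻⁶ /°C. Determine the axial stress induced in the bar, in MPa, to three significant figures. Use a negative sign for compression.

Free thermal expansion αLΔT = 17e-6 · 5660 · 142 = 13.66 mm.
The walls impose strain ε = −(13.66)/5660 = -2.4140e-03; σ = Eε = 116000 · -2.4140e-03 = -280 MPa.

-280 MPa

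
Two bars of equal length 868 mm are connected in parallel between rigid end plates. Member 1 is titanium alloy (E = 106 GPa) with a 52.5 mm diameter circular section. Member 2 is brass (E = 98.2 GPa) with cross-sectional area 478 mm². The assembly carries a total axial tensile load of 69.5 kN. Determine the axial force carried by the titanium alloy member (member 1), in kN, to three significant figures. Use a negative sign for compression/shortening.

57.7 kN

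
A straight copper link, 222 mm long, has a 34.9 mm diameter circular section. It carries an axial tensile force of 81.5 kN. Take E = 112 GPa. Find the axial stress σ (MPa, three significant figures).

A = 956.6 mm².
σ = N/A = 81500/956.6 = 85.2 MPa.

85.2 MPa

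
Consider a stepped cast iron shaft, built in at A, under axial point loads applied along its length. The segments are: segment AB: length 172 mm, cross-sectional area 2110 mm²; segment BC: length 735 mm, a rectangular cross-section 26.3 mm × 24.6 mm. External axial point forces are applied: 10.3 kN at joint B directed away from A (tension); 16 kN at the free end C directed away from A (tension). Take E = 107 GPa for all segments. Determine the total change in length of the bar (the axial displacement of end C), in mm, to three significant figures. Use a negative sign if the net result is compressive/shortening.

0.190 mm

Internal axial forces (sectioning from the free end, tension +): N_BC = 16 kN, N_AB = 26.3 kN.
A_BC = 647 mm².
δ_AB = 26300·172/(2110·107000) = 0.02004 mm
δ_BC = 16000·735/(647·107000) = 0.1699 mm
δ = Σδ_i = 0.1899 mm.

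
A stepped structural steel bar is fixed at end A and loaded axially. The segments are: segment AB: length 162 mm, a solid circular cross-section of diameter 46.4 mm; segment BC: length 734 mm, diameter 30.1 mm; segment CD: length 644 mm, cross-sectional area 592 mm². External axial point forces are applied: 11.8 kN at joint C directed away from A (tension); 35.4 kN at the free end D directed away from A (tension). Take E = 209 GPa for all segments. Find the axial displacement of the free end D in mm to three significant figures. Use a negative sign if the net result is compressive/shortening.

Internal axial forces (sectioning from the free end, tension +): N_CD = 35.4 kN, N_BC = 47.2 kN, N_AB = 47.2 kN.
A_AB = 1691 mm².
A_BC = 711.6 mm².
δ_AB = 47200·162/(1691·209000) = 0.02164 mm
δ_BC = 47200·734/(711.6·209000) = 0.233 mm
δ_CD = 35400·644/(592·209000) = 0.1843 mm
δ = Σδ_i = 0.4388 mm.

0.439 mm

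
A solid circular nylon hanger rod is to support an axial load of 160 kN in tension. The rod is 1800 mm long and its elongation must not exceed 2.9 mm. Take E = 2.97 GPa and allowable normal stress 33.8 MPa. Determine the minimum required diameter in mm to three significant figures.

206 mm

Required area A ≥ P/σ_allow = 160000/33.8 = 4734 mm².
For a solid circular section, d ≥ √(4A/π) = 77.63 mm.
Elongation limit: A ≥ PL/(Eδ_allow) = 160000·1800/(2970·2.9) = 33440 mm² ⇒ d ≥ 206.3 mm.
The elongation limit governs.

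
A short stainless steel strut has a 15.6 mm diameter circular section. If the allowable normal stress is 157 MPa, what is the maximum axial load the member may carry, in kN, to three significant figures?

30.0 kN

A = 191.1 mm².
P_max = σ_allow · A = 157 · 191.1 = 30010 N = 30.01 kN.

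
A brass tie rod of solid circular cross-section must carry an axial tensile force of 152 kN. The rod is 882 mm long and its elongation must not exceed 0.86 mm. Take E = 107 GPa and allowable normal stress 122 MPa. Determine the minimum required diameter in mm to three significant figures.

Required area A ≥ P/σ_allow = 152000/122 = 1246 mm².
For a solid circular section, d ≥ √(4A/π) = 39.83 mm.
Elongation limit: A ≥ PL/(Eδ_allow) = 152000·882/(107000·0.86) = 1457 mm² ⇒ d ≥ 43.07 mm.
The elongation limit governs.

43.1 mm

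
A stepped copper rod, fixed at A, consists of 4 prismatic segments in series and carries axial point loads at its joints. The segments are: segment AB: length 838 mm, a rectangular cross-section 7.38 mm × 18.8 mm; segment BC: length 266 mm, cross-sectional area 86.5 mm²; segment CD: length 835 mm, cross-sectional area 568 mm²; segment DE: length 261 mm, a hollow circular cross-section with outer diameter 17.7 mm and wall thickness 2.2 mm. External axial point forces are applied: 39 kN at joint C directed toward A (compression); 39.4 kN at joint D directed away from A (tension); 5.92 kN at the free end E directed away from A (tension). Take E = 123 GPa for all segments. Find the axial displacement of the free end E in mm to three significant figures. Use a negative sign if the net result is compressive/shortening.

1.13 mm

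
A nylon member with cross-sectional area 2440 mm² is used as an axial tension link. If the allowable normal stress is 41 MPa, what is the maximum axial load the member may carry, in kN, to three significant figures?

P_max = σ_allow · A = 41 · 2440 = 100000 N = 100 kN.

100 kN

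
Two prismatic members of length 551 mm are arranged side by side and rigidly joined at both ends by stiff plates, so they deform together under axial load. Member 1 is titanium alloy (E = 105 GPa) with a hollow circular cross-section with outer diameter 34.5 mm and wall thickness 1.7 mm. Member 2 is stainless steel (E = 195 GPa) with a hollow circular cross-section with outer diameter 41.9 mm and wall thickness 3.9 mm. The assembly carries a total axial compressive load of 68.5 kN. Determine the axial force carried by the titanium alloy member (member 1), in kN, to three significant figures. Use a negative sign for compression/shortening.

-11.5 kN

A_1 = 175.2 mm².
A_2 = 465.6 mm².
Equal strain + equilibrium ⇒ each member carries load in proportion to AE: A₁E₁ = 18390000 N, A₂E₂ = 90790000 N, ΣAE = 109200000 N.
F₁ = P·A₁E₁/ΣAE = -68500·18390000/109200000 = -11540 N.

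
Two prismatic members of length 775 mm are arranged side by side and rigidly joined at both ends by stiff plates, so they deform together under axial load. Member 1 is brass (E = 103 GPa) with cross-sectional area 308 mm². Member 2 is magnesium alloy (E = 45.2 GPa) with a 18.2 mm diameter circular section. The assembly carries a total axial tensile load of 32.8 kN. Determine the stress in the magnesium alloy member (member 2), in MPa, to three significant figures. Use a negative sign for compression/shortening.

34.1 MPa

A_2 = 260.2 mm².
Equal strain + equilibrium ⇒ each member carries load in proportion to AE: A₁E₁ = 31720000 N, A₂E₂ = 11760000 N, ΣAE = 43480000 N.
σ₂ = P·E₂/ΣAE = 32800·45200/43480000 = 34.1 MPa.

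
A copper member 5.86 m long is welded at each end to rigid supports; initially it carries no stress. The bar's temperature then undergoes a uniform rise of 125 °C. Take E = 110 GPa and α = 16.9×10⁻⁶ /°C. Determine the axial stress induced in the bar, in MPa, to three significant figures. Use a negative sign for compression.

-232 MPa

Free thermal expansion αLΔT = 16.9e-6 · 5860 · 125 = 12.38 mm.
The walls impose strain ε = −(12.38)/5860 = -2.1125e-03; σ = Eε = 110000 · -2.1125e-03 = -232.4 MPa.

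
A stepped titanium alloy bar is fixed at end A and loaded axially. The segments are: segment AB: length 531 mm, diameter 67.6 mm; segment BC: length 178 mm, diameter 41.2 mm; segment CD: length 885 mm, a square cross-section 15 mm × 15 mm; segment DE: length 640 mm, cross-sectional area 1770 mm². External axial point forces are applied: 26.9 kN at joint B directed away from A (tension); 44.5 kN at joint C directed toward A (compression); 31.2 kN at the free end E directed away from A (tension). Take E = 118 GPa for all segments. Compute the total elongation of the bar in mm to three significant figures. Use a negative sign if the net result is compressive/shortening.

Internal axial forces (sectioning from the free end, tension +): N_DE = 31.2 kN, N_CD = 31.2 kN, N_BC = -13.3 kN, N_AB = 13.6 kN.
A_AB = 3589 mm².
A_BC = 1333 mm².
A_CD = 225 mm².
δ_AB = 13600·531/(3589·118000) = 0.01705 mm
δ_BC = -13300·178/(1333·118000) = -0.01505 mm
δ_CD = 31200·885/(225·118000) = 1.04 mm
δ_DE = 31200·640/(1770·118000) = 0.0956 mm
δ = Σδ_i = 1.138 mm.

1.14 mm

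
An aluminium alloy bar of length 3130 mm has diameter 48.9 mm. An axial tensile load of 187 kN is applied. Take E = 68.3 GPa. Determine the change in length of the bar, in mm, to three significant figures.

4.56 mm

A = 1878 mm².
δ_mech = NL/(AE) = 187000·3130/(1878·68300) = 4.563 mm.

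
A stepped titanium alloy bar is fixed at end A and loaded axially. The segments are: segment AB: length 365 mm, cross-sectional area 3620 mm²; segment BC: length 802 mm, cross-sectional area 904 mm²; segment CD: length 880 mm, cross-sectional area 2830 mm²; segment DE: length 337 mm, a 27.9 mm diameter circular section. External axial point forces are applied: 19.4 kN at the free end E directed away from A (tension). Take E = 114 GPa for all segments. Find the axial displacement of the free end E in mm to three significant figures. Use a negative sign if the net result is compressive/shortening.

Internal axial forces (sectioning from the free end, tension +): N_DE = 19.4 kN, N_CD = 19.4 kN, N_BC = 19.4 kN, N_AB = 19.4 kN.
A_DE = 611.4 mm².
δ_AB = 19400·365/(3620·114000) = 0.01716 mm
δ_BC = 19400·802/(904·114000) = 0.151 mm
δ_CD = 19400·880/(2830·114000) = 0.05292 mm
δ_DE = 19400·337/(611.4·114000) = 0.09381 mm
δ = Σδ_i = 0.3149 mm.

0.315 mm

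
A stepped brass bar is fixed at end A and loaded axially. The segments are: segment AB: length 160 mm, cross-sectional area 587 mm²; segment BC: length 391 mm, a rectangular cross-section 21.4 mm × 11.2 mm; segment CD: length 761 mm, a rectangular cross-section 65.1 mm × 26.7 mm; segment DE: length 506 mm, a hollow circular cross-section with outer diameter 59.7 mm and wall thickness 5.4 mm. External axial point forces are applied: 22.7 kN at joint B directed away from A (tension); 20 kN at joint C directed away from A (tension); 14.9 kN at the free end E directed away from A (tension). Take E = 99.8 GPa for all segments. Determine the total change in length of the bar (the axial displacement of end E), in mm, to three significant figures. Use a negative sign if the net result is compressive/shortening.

Internal axial forces (sectioning from the free end, tension +): N_DE = 14.9 kN, N_CD = 14.9 kN, N_BC = 34.9 kN, N_AB = 57.6 kN.
A_BC = 239.7 mm².
A_CD = 1738 mm².
A_DE = 921.2 mm².
δ_AB = 57600·160/(587·99800) = 0.1573 mm
δ_BC = 34900·391/(239.7·99800) = 0.5705 mm
δ_CD = 14900·761/(1738·99800) = 0.06537 mm
δ_DE = 14900·506/(921.2·99800) = 0.08201 mm
δ = Σδ_i = 0.8752 mm.

0.875 mm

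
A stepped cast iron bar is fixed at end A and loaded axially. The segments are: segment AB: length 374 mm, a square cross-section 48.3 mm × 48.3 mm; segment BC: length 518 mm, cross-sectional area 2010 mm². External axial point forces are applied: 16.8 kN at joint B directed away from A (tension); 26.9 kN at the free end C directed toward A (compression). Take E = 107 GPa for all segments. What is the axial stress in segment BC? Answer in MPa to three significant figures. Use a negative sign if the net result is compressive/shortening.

-13.4 MPa

Internal axial forces (sectioning from the free end, tension +): N_BC = -26.9 kN, N_AB = -10.1 kN.
σ_BC = N_BC/A_BC = -26900/2010 = -13.38 MPa.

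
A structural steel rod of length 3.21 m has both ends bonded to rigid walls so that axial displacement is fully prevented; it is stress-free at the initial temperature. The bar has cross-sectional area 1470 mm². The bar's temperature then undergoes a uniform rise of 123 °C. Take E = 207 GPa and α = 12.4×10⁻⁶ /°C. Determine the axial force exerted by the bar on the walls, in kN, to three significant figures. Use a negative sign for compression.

-464 kN

Free thermal expansion αLΔT = 12.4e-6 · 3210 · 123 = 4.896 mm.
The walls impose strain ε = −(4.896)/3210 = -1.5252e-03; σ = Eε = 207000 · -1.5252e-03 = -315.7 MPa.
Wall reaction R = σ·A = -315.7·1470 = -464100 N = -464.1 kN.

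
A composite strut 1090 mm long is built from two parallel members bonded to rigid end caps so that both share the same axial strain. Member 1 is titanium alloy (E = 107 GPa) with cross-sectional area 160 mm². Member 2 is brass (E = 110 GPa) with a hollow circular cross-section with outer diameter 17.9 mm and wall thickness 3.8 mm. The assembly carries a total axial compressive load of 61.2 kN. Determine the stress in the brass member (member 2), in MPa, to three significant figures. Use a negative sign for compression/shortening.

-189 MPa

A_2 = 168.3 mm².
Equal strain + equilibrium ⇒ each member carries load in proportion to AE: A₁E₁ = 17120000 N, A₂E₂ = 18520000 N, ΣAE = 35640000 N.
σ₂ = P·E₂/ΣAE = -61200·110000/35640000 = -188.9 MPa.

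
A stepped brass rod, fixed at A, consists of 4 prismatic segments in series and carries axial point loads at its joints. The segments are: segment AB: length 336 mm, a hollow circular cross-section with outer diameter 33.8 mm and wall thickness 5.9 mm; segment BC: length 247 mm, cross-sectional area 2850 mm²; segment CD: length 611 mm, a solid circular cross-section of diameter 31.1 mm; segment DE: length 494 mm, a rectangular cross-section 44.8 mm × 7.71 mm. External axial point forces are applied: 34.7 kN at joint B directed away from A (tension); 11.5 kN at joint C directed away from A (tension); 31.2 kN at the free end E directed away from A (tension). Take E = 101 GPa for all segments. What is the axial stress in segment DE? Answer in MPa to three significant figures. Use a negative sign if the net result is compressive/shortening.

90.3 MPa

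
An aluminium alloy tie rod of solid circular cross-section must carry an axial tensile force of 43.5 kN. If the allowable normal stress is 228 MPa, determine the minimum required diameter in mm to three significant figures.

15.6 mm

Required area A ≥ P/σ_allow = 43500/228 = 190.8 mm².
For a solid circular section, d ≥ √(4A/π) = 15.59 mm.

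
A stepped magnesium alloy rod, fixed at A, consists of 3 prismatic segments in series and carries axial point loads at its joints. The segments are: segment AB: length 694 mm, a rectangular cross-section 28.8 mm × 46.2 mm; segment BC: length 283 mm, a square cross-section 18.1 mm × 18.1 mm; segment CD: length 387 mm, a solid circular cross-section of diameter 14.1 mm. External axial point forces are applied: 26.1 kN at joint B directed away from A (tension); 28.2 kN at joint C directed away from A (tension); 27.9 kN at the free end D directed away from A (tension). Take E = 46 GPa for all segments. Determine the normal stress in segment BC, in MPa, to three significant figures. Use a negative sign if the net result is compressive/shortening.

171 MPa

Internal axial forces (sectioning from the free end, tension +): N_CD = 27.9 kN, N_BC = 56.1 kN, N_AB = 82.2 kN.
A_BC = 327.6 mm².
σ_BC = N_BC/A_BC = 56100/327.6 = 171.2 MPa.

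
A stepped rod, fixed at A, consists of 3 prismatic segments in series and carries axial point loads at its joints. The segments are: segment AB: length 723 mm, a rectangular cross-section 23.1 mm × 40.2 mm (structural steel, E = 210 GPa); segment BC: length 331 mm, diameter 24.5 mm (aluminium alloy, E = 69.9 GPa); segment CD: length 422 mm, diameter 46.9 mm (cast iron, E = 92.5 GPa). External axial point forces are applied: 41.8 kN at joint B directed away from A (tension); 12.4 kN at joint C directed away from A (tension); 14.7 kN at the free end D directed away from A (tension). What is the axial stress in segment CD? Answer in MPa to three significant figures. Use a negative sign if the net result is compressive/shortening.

8.51 MPa

Internal axial forces (sectioning from the free end, tension +): N_CD = 14.7 kN, N_BC = 27.1 kN, N_AB = 68.9 kN.
A_CD = 1728 mm².
σ_CD = N_CD/A_CD = 14700/1728 = 8.509 MPa.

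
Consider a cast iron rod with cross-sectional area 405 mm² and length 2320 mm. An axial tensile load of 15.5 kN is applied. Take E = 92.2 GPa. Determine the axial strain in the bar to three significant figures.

σ = N/A = 38.27 MPa; ε = σ/E = 38.27/92200 = 4.151e-04.

4.15e-04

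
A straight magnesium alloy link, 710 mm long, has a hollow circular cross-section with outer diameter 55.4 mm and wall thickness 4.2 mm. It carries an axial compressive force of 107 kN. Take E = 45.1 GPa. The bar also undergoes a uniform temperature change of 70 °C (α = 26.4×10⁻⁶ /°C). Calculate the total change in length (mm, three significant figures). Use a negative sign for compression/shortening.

A = 675.6 mm².
δ_mech = NL/(AE) = -107000·710/(675.6·45100) = -2.493 mm.
δ_thermal = αLΔT = 26.4e-6·710·70 = 1.312 mm.
δ = δ_mech + δ_thermal = -1.181 mm.

-1.18 mm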